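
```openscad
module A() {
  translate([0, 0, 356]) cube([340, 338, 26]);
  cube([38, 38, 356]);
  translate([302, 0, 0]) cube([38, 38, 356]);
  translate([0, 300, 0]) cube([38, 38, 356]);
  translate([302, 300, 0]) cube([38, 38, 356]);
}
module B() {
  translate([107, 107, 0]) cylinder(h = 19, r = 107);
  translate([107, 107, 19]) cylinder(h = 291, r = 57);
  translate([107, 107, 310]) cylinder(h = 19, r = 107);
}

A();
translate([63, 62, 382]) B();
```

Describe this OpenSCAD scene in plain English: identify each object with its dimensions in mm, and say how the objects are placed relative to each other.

A is a simple wooden stool: a rectangular seat 340 mm (x) by 338 mm (y), 26 mm thick, top face at z = 382 mm, on four square legs, each 38×38 mm in cross-section. The legs rest on z = 0, each flush with a corner of the seat.

B is a spool: two coaxial disc flanges of radius 107 mm and thickness 19 mm, joined by a core cylinder of radius 57 mm and height 291 mm. The lower flange rests on z = 0 and the three cylinders share a vertical axis.

The spool is on top of the stool, centred.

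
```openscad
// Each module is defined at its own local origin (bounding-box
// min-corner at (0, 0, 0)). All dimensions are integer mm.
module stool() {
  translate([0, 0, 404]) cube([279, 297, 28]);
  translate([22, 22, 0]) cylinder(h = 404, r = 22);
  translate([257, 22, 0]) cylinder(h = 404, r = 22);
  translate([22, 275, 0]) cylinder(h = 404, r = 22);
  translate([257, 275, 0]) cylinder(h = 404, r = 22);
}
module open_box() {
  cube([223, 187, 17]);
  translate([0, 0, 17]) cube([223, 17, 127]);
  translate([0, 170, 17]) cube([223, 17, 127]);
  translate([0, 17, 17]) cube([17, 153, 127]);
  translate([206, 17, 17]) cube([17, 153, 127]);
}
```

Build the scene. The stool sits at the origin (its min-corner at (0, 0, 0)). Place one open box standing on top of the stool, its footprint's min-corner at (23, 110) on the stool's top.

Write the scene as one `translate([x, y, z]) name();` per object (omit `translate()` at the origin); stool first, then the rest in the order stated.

stool();
translate([23, 110, 432]) open_box();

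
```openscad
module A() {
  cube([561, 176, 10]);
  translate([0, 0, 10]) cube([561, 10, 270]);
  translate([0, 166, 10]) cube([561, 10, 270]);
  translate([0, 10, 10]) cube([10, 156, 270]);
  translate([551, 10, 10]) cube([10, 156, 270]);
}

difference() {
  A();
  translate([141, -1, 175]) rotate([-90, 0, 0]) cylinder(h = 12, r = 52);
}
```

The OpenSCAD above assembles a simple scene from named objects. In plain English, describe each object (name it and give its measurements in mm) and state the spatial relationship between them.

A is an open-topped rectangular box: outside dimensions 561×176×280 mm, with a uniform wall and base thickness of 10 mm. The base is a full 561×176 slab on the floor; four walls sit on top of the base. The front and back walls (the −y and +y sides) span the full width; the two side walls fit between them.

The open box has a circular hole of radius 52 mm through its front wall, centred at (x = 141, z = 175).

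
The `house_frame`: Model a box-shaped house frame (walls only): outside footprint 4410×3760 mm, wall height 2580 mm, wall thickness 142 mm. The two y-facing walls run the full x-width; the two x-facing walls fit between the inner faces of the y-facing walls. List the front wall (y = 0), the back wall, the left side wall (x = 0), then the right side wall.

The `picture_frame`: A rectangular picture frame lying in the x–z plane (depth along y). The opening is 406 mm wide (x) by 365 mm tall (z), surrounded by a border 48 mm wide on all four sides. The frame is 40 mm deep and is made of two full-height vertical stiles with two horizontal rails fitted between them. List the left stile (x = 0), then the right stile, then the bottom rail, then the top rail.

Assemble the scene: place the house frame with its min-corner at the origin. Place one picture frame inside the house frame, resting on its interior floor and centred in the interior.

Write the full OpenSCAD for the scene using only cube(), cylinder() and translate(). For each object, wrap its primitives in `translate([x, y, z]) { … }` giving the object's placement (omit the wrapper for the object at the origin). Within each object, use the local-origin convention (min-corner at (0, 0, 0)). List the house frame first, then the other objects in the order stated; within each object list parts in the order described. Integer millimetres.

cube([4410, 142, 2580]);
translate([0, 3618, 0]) cube([4410, 142, 2580]);
translate([0, 142, 0]) cube([142, 3476, 2580]);
translate([4268, 142, 0]) cube([142, 3476, 2580]);
translate([1954, 1860, 0]) {
  cube([48, 40, 461]);
  translate([454, 0, 0]) cube([48, 40, 461]);
  translate([48, 0, 0]) cube([406, 40, 48]);
  translate([48, 0, 413]) cube([406, 40, 48]);
}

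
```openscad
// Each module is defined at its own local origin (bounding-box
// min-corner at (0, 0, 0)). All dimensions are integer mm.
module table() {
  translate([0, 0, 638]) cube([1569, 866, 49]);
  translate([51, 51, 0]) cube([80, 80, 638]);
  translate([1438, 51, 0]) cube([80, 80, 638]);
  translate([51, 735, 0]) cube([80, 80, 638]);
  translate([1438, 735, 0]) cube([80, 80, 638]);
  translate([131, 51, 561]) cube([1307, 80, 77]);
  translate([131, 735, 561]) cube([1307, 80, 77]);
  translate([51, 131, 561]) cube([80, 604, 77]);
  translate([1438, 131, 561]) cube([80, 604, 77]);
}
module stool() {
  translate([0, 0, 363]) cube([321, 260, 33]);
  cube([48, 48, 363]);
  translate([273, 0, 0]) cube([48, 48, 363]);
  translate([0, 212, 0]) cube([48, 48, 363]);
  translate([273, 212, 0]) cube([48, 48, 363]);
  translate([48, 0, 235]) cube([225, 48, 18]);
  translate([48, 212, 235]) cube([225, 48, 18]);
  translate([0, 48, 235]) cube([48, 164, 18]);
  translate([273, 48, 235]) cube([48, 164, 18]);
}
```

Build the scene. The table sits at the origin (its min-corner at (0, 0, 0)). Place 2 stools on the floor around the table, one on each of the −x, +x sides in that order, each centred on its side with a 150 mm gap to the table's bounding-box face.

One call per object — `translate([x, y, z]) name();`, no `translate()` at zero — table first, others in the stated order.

table();
translate([-471, 303, 0]) stool();
translate([1719, 303, 0]) stool();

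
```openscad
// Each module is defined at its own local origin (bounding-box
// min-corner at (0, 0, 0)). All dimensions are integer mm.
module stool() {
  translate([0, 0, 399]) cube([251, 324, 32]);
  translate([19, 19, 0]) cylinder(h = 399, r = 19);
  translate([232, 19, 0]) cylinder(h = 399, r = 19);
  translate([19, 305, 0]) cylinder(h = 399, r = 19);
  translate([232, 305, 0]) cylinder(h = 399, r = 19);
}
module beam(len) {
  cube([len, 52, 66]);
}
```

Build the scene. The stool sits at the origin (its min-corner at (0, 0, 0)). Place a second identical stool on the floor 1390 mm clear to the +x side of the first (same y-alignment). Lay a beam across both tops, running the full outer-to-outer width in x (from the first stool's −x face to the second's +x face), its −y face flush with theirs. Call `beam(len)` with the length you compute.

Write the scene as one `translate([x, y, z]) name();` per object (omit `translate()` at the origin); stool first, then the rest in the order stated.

stool();
translate([1641, 0, 0]) stool();
translate([0, 0, 431]) beam(1892);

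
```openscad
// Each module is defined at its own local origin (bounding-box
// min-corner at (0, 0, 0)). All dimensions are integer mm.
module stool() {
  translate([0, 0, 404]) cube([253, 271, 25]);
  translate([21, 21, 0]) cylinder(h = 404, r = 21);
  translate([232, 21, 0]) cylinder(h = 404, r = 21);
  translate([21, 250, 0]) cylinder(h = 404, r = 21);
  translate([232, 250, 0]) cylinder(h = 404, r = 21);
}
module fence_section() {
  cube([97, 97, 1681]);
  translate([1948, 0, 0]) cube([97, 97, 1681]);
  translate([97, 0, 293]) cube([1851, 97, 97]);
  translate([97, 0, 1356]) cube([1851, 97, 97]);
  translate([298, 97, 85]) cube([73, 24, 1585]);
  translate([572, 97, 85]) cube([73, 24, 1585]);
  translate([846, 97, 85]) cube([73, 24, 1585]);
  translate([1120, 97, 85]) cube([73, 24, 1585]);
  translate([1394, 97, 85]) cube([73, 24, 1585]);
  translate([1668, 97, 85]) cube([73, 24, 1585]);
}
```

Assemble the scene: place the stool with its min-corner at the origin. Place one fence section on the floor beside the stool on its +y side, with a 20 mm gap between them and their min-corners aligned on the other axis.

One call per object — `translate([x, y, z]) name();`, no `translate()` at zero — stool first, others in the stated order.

stool();
translate([0, 291, 0]) fence_section();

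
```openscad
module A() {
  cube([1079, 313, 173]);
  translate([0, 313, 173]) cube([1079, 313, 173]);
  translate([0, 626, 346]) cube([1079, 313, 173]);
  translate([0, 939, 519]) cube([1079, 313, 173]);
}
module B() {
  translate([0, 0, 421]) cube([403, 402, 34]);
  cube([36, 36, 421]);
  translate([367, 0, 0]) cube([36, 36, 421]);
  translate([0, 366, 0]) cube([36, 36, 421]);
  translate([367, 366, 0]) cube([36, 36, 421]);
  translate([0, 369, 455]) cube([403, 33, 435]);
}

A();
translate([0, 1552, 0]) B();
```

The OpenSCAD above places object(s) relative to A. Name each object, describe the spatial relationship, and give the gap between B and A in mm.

The chair's nearest face is 300 mm from the staircase's +y face.

A is a staircase. B is a chair. The chair is on the floor beside the staircase on its +y side. The gap between the chair and the staircase is 300 mm.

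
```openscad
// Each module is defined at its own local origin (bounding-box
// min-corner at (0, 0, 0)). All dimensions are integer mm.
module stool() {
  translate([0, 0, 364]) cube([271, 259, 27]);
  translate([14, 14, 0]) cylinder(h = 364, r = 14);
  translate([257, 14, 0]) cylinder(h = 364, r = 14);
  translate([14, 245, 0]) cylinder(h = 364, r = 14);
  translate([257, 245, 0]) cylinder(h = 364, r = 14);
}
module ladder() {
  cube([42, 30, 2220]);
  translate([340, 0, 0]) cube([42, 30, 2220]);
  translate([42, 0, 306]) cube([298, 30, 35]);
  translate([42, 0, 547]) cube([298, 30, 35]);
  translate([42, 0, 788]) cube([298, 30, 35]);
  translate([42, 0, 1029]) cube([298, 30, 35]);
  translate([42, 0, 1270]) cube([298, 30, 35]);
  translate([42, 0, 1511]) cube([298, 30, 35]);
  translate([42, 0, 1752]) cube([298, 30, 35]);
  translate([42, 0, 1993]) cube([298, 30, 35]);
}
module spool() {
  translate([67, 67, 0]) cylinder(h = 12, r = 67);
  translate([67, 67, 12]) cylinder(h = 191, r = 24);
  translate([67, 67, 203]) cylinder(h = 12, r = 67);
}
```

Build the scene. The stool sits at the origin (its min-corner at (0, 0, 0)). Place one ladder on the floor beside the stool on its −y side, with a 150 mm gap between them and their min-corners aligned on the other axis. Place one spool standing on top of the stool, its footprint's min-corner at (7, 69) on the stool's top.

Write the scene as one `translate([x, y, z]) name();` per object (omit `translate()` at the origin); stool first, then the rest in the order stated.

stool();
translate([0, -180, 0]) ladder();
translate([7, 69, 391]) spool();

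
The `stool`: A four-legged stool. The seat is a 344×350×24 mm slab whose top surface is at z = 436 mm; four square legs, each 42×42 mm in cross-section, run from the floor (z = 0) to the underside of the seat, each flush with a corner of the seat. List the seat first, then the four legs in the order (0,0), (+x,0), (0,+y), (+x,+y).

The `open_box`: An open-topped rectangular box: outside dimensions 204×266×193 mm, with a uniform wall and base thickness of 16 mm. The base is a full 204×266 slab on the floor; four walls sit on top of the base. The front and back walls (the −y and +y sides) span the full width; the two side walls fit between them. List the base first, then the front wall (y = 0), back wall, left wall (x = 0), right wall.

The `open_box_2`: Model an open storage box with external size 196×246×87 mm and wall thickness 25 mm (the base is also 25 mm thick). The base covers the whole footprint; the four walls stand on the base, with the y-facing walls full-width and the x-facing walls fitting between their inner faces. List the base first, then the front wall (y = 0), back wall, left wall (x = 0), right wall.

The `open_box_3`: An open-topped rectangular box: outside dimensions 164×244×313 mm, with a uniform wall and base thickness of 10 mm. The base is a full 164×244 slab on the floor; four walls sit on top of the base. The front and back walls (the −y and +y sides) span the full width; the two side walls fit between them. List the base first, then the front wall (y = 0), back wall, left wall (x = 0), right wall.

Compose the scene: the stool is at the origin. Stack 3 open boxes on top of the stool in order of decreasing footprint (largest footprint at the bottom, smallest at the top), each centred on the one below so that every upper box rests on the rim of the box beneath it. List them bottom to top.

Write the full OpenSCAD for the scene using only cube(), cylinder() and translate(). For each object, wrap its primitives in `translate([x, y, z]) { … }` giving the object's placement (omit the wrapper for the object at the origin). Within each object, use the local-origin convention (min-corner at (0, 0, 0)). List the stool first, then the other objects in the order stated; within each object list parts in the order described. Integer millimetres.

translate([0, 0, 412]) cube([344, 350, 24]);
cube([42, 42, 412]);
translate([302, 0, 0]) cube([42, 42, 412]);
translate([0, 308, 0]) cube([42, 42, 412]);
translate([302, 308, 0]) cube([42, 42, 412]);
translate([70, 42, 436]) {
  cube([204, 266, 16]);
  translate([0, 0, 16]) cube([204, 16, 177]);
  translate([0, 250, 16]) cube([204, 16, 177]);
  translate([0, 16, 16]) cube([16, 234, 177]);
  translate([188, 16, 16]) cube([16, 234, 177]);
}
translate([74, 52, 629]) {
  cube([196, 246, 25]);
  translate([0, 0, 25]) cube([196, 25, 62]);
  translate([0, 221, 25]) cube([196, 25, 62]);
  translate([0, 25, 25]) cube([25, 196, 62]);
  translate([171, 25, 25]) cube([25, 196, 62]);
}
translate([90, 53, 716]) {
  cube([164, 244, 10]);
  translate([0, 0, 10]) cube([164, 10, 303]);
  translate([0, 234, 10]) cube([164, 10, 303]);
  translate([0, 10, 10]) cube([10, 224, 303]);
  translate([154, 10, 10]) cube([10, 224, 303]);
}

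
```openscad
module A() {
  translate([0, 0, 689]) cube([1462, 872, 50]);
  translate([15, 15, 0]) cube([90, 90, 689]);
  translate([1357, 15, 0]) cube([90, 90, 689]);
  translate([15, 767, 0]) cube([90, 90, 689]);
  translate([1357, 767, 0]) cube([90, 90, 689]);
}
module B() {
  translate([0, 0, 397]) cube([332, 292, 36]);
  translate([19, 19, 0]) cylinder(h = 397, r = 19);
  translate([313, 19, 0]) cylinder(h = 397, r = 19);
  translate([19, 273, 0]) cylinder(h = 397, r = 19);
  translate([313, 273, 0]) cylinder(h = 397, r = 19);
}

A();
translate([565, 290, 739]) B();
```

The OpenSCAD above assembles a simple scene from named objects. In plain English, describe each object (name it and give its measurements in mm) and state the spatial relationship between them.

A is a table: top 1462 mm (x) × 872 mm (y), 50 mm thick, upper face at z = 739 mm, on four 90×90 mm square legs, each inset 15 mm from the nearest pair of top edges, running from z = 0 to the bottom of the top.

B is a four-legged stool. The seat is 332×292 mm, 36 mm thick, top at z = 433 mm. It stands on four round legs, each 38 mm in diameter, from z = 0 to the seat underside, each leg's axis is inset half a diameter from the nearest pair of seat edges (so the leg's bounding box is flush with the corner).

The stool is on top of the table, centred.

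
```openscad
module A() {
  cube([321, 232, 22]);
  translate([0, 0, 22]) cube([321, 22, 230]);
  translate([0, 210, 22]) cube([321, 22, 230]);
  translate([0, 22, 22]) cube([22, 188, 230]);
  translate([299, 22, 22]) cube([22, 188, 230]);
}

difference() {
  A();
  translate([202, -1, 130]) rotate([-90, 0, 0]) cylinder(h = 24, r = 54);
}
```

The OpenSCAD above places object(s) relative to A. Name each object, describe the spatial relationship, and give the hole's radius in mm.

A is an open box. The open box has a circular hole through its front wall. The hole's radius is 54 mm.

The subtracted cylinder has r = 54 mm.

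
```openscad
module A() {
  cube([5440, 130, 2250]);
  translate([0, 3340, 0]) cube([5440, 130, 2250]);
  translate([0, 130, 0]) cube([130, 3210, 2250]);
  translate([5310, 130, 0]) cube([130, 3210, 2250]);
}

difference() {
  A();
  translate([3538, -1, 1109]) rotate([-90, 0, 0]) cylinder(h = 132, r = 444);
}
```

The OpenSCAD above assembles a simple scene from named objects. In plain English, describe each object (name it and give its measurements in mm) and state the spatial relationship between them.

A is the wall frame of a small rectangular building: four walls, each 2250 mm tall and 130 mm thick, enclosing a footprint 5440 mm (x) by 3470 mm (y) outside-to-outside, with no floor or roof. The front and back walls (the −y and +y sides) span the full width; the two side walls fit between them.

The house frame has a circular hole of radius 444 mm through its front wall, centred at (x = 3538, z = 1109).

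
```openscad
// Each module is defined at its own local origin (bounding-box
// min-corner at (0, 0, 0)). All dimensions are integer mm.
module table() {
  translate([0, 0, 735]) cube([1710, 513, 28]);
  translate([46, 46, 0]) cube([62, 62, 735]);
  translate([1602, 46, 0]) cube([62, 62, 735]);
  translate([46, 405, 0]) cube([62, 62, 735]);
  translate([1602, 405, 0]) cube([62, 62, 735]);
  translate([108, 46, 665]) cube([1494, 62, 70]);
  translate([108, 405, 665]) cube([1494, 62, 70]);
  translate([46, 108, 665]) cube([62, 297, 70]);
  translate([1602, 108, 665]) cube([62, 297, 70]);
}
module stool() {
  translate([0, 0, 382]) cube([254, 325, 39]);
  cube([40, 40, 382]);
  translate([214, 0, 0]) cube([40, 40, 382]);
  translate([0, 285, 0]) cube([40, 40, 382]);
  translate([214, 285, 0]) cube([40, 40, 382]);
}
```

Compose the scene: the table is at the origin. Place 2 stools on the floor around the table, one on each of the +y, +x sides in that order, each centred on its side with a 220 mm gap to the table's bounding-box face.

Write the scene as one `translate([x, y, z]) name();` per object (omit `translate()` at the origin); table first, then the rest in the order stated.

table();
translate([728, 733, 0]) stool();
translate([1930, 94, 0]) stool();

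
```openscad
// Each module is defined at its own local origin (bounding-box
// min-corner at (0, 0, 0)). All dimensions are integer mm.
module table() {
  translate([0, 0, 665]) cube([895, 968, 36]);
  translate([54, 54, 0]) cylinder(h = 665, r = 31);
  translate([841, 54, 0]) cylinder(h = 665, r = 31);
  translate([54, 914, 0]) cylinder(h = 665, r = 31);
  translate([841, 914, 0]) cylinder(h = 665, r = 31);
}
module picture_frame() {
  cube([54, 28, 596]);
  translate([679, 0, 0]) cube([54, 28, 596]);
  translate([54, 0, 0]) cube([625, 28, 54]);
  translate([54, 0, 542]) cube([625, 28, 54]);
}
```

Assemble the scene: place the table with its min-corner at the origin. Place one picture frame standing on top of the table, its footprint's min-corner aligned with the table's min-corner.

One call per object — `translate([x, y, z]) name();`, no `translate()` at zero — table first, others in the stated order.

table();
translate([0, 0, 701]) picture_frame();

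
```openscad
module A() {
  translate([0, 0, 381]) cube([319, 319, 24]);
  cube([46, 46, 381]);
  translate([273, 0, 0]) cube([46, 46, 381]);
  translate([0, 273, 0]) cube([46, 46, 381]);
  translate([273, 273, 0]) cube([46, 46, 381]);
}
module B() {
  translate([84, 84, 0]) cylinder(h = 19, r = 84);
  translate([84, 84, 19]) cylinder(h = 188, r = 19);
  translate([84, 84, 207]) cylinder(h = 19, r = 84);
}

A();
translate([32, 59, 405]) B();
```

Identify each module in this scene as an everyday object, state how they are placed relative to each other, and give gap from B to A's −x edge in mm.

The spool's min-x is at 32; the stool's min-x is 0; gap = 32 mm.

A is a stool. B is a spool. The spool is on top of the stool. The gap from the spool to the stool's −x edge is 32 mm.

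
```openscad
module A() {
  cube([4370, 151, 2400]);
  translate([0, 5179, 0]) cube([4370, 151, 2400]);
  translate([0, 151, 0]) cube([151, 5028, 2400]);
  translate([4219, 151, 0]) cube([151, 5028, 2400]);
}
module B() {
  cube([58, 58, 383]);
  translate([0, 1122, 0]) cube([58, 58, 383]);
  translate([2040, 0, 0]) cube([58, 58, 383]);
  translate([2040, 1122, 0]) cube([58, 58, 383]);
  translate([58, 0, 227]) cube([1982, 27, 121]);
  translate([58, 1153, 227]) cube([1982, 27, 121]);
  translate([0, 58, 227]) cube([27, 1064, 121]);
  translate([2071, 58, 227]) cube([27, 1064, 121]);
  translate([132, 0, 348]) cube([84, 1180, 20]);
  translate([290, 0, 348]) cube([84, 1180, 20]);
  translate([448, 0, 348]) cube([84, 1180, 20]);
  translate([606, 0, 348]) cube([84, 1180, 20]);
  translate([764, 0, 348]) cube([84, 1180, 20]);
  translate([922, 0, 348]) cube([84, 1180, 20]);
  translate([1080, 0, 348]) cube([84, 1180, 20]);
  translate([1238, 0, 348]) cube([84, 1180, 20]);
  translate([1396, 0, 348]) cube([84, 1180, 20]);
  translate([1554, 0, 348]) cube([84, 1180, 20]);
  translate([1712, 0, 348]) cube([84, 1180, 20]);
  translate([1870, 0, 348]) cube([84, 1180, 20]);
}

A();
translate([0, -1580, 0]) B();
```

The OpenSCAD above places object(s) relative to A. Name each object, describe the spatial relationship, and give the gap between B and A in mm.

A is a house frame. B is a bed frame. The bed frame is on the floor beside the house frame on its −y side. The gap between the bed frame and the house frame is 400 mm.

The bed frame's nearest face is 400 mm from the house frame's −y face.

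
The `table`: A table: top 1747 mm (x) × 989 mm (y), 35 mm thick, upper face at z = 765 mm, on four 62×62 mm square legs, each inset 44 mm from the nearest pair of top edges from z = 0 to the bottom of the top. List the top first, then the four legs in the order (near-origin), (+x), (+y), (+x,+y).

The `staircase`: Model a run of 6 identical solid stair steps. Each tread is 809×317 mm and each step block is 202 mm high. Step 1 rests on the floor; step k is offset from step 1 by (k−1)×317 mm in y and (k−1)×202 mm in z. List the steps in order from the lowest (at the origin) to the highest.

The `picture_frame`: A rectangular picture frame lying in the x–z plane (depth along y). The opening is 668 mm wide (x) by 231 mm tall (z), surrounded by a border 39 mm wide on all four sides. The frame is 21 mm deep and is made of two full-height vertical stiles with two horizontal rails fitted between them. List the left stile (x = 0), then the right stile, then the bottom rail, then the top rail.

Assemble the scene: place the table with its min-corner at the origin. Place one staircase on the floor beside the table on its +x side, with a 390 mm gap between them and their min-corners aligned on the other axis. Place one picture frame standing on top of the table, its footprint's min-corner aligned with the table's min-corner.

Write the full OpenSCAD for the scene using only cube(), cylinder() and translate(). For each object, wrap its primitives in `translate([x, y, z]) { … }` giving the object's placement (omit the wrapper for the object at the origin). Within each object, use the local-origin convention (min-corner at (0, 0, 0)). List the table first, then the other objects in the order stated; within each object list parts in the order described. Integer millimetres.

translate([0, 0, 730]) cube([1747, 989, 35]);
translate([44, 44, 0]) cube([62, 62, 730]);
translate([1641, 44, 0]) cube([62, 62, 730]);
translate([44, 883, 0]) cube([62, 62, 730]);
translate([1641, 883, 0]) cube([62, 62, 730]);
translate([2137, 0, 0]) {
  cube([809, 317, 202]);
  translate([0, 317, 202]) cube([809, 317, 202]);
  translate([0, 634, 404]) cube([809, 317, 202]);
  translate([0, 951, 606]) cube([809, 317, 202]);
  translate([0, 1268, 808]) cube([809, 317, 202]);
  translate([0, 1585, 1010]) cube([809, 317, 202]);
}
translate([0, 0, 765]) {
  cube([39, 21, 309]);
  translate([707, 0, 0]) cube([39, 21, 309]);
  translate([39, 0, 0]) cube([668, 21, 39]);
  translate([39, 0, 270]) cube([668, 21, 39]);
}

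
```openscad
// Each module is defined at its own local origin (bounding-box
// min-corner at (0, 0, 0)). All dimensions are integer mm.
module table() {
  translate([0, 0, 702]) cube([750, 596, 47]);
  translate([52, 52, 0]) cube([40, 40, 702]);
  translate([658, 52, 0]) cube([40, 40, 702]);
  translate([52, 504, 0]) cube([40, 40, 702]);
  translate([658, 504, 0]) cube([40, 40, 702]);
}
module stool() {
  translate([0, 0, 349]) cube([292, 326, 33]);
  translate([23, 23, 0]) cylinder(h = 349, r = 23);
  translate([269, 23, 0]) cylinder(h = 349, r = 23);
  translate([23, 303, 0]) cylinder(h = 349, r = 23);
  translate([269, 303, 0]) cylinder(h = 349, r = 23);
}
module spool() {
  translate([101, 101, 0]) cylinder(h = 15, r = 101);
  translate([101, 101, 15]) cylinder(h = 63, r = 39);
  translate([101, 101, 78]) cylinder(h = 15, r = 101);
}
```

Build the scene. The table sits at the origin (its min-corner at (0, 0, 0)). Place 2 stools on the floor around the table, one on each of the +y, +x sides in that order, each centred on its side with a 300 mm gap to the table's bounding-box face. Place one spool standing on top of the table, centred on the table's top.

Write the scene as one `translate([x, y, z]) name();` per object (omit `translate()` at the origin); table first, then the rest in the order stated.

table();
translate([229, 896, 0]) stool();
translate([1050, 135, 0]) stool();
translate([274, 197, 749]) spool();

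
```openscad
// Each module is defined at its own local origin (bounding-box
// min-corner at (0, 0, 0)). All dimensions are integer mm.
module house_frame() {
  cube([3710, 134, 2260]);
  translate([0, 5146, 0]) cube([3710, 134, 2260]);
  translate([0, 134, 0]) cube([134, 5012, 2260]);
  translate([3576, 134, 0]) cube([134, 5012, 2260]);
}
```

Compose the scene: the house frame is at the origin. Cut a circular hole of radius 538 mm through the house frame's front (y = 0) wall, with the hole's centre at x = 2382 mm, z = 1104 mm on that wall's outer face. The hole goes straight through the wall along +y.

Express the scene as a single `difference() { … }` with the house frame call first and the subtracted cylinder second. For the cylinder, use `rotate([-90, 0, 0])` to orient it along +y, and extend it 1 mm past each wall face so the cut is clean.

difference() {
  house_frame();
  translate([2382, -1, 1104]) rotate([-90, 0, 0]) cylinder(h = 136, r = 538);
}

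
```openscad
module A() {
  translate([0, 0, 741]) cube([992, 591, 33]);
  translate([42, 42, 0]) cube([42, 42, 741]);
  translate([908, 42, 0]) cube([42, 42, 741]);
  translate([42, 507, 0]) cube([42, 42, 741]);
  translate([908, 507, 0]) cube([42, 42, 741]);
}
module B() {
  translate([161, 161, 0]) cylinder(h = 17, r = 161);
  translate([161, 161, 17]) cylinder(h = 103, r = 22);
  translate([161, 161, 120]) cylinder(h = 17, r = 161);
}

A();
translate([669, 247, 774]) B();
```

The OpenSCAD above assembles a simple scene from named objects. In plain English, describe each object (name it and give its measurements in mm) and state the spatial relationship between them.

A is a rectangular dining table. The top is 992×591×33 mm with its upper surface at z = 774 mm. It stands on four 42×42 mm square legs, each inset 42 mm from the nearest pair of top edges, running from the floor to the underside of the top.

B is a spool: two coaxial disc flanges of radius 161 mm and thickness 17 mm, joined by a core cylinder of radius 22 mm and height 103 mm. The lower flange rests on z = 0 and the three cylinders share a vertical axis.

The spool is on top of the table.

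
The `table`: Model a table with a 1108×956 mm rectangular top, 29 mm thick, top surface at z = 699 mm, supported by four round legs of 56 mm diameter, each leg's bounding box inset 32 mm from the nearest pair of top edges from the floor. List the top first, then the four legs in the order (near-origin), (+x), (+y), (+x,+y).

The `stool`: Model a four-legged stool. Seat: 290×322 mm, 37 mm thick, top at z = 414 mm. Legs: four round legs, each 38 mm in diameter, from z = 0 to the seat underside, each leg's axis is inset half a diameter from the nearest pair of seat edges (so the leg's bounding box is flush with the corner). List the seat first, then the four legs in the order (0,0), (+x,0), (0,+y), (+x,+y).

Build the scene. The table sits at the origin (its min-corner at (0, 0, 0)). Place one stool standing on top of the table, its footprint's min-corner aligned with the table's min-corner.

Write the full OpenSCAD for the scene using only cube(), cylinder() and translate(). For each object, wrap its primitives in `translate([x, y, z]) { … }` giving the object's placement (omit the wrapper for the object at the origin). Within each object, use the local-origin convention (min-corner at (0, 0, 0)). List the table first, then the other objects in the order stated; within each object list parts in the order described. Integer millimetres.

translate([0, 0, 670]) cube([1108, 956, 29]);
translate([60, 60, 0]) cylinder(h = 670, r = 28);
translate([1048, 60, 0]) cylinder(h = 670, r = 28);
translate([60, 896, 0]) cylinder(h = 670, r = 28);
translate([1048, 896, 0]) cylinder(h = 670, r = 28);
translate([0, 0, 699]) {
  translate([0, 0, 377]) cube([290, 322, 37]);
  translate([19, 19, 0]) cylinder(h = 377, r = 19);
  translate([271, 19, 0]) cylinder(h = 377, r = 19);
  translate([19, 303, 0]) cylinder(h = 377, r = 19);
  translate([271, 303, 0]) cylinder(h = 377, r = 19);
}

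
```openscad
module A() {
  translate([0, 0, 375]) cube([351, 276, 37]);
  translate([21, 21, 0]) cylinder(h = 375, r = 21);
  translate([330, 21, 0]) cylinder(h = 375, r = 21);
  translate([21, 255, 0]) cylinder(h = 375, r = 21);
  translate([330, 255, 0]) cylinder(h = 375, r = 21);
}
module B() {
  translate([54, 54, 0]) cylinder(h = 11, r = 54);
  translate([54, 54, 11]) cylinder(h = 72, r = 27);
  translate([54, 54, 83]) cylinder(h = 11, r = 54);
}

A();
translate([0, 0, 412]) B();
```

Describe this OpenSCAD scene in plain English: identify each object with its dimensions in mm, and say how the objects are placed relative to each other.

A is a four-legged stool. The seat is a 351×276×37 mm slab whose top surface is at z = 412 mm; four round legs, each 42 mm in diameter, run from the floor (z = 0) to the underside of the seat, each leg's axis is inset half a diameter from the nearest pair of seat edges (so the leg's bounding box is flush with the corner).

B is a spool: two coaxial disc flanges of radius 54 mm and thickness 11 mm, joined by a core cylinder of radius 27 mm and height 72 mm. The lower flange rests on z = 0 and the three cylinders share a vertical axis.

The spool is on top of the stool.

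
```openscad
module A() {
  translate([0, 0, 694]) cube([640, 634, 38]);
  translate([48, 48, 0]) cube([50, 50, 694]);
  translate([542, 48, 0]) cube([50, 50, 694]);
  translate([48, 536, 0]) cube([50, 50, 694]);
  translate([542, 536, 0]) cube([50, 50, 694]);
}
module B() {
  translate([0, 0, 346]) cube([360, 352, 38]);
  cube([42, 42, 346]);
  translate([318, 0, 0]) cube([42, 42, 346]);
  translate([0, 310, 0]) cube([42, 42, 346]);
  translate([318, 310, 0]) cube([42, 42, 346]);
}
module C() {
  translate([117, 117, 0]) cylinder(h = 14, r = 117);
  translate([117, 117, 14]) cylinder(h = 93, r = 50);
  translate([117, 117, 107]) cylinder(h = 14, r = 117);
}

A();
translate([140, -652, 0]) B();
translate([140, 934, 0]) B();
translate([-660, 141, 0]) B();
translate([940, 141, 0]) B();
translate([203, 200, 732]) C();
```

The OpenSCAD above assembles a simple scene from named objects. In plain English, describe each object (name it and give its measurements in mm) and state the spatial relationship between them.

A is a table: top 640 mm (x) × 634 mm (y), 38 mm thick, upper face at z = 732 mm, on four 50×50 mm square legs, each inset 48 mm from the nearest pair of top edges, running from z = 0 to the bottom of the top.

B is a four-legged stool. The seat is 360×352 mm, 38 mm thick, top at z = 384 mm. It stands on four square legs, each 42×42 mm in cross-section, from z = 0 to the seat underside, each flush with a corner of the seat.

C is a spool: two coaxial disc flanges of radius 117 mm and thickness 14 mm, joined by a core cylinder of radius 50 mm and height 93 mm. The lower flange rests on z = 0 and the three cylinders share a vertical axis.

Four stools sit around the table at the −y, +y, −x, +x sides. The spool is on top of the table, centred.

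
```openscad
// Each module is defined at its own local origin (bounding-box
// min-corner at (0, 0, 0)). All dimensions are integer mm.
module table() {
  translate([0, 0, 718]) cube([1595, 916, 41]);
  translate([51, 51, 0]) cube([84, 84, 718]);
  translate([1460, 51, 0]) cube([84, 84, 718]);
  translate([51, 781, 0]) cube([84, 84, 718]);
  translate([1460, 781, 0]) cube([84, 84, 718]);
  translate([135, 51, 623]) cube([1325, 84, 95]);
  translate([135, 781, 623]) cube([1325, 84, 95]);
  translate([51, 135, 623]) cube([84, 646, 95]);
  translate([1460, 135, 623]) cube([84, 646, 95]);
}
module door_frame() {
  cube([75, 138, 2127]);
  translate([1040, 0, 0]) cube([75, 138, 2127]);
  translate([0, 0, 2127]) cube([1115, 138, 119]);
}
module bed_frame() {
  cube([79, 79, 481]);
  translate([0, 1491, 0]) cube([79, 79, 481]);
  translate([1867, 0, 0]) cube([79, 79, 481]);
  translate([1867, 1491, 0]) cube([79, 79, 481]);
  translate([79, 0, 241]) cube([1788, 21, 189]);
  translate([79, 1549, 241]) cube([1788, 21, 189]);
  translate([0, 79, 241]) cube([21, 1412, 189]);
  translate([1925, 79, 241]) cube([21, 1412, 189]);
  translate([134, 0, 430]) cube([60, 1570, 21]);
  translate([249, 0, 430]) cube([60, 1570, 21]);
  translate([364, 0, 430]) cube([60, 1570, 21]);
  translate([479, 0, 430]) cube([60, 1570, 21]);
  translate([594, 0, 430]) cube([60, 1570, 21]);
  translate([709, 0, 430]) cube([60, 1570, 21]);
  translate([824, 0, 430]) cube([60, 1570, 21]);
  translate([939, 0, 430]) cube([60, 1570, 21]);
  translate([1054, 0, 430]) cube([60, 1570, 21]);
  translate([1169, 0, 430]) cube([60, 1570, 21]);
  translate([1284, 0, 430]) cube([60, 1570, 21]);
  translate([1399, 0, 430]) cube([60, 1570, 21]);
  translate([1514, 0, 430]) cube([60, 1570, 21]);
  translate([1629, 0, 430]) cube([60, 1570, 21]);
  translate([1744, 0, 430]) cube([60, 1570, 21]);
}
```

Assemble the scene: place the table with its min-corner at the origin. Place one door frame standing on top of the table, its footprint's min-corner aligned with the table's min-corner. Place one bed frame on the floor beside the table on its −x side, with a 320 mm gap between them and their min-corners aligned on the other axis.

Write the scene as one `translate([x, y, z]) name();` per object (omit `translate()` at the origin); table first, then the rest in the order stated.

table();
translate([0, 0, 759]) door_frame();
translate([-2266, 0, 0]) bed_frame();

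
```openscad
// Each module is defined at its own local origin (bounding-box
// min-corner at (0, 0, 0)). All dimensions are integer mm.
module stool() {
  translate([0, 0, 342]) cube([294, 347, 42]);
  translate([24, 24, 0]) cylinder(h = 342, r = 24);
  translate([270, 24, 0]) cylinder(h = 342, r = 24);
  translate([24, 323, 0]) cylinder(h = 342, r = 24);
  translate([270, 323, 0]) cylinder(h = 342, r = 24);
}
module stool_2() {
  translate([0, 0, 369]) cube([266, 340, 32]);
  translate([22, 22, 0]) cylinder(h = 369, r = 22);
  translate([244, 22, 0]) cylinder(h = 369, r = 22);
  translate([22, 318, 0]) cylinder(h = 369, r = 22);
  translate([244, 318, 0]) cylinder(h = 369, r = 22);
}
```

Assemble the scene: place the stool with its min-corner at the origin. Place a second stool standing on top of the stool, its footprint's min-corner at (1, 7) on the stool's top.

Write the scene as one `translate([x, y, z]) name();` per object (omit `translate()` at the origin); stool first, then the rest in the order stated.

stool();
translate([1, 7, 384]) stool_2();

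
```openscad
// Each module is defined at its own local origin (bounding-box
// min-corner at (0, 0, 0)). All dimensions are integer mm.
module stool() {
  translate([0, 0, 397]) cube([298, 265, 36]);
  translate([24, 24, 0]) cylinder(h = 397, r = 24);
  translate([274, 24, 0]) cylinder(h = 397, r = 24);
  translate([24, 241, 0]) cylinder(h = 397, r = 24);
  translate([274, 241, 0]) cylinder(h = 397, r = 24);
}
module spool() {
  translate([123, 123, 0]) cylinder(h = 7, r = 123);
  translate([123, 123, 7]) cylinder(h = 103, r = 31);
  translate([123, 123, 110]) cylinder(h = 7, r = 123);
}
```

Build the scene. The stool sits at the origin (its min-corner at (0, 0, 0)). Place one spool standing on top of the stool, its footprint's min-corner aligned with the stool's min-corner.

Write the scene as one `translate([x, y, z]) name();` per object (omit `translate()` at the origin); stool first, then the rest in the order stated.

stool();
translate([0, 0, 433]) spool();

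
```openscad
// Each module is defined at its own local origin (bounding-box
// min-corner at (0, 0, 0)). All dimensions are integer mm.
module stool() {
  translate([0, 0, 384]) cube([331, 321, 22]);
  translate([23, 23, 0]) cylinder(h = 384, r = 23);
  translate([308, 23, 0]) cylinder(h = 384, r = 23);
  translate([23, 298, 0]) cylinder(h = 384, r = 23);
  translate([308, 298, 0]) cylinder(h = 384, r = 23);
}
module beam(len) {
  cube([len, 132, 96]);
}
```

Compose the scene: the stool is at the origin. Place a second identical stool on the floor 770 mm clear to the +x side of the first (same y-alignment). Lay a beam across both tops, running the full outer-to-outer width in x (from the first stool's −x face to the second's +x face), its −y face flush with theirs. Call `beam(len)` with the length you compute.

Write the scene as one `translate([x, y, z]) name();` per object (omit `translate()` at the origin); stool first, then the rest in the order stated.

stool();
translate([1101, 0, 0]) stool();
translate([0, 0, 406]) beam(1432);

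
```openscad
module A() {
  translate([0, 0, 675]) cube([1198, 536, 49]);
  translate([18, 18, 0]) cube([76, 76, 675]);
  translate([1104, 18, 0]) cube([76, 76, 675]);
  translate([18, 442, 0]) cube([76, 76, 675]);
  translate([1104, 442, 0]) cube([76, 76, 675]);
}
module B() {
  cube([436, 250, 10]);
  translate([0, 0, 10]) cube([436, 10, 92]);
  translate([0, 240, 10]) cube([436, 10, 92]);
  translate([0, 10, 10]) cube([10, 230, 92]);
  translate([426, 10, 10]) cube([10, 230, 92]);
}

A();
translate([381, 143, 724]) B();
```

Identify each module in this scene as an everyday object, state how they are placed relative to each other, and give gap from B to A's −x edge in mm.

The open box's min-x is at 381; the table's min-x is 0; gap = 381 mm.

A is a table. B is an open box. The open box is on top of the table, centred. The gap from the open box to the table's −x edge is 381 mm.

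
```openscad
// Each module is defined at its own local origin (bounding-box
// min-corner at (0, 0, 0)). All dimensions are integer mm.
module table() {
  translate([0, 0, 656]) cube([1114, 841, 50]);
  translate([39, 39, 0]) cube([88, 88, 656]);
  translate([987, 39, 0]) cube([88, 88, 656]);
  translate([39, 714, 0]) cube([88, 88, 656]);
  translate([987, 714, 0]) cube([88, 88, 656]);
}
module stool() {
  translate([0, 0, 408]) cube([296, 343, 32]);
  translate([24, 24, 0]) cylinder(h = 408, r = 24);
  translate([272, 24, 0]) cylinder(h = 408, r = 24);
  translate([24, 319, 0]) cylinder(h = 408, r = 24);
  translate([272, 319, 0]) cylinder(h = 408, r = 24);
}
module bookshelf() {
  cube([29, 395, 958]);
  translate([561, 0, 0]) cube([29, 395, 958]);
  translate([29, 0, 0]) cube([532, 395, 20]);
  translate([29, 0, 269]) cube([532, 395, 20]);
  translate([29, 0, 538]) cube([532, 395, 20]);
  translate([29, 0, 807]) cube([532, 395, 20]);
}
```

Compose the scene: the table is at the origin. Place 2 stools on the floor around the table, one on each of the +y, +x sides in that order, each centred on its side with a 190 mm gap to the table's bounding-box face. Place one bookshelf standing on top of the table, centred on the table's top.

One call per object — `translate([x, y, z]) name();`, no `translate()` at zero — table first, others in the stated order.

table();
translate([409, 1031, 0]) stool();
translate([1304, 249, 0]) stool();
translate([262, 223, 706]) bookshelf();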